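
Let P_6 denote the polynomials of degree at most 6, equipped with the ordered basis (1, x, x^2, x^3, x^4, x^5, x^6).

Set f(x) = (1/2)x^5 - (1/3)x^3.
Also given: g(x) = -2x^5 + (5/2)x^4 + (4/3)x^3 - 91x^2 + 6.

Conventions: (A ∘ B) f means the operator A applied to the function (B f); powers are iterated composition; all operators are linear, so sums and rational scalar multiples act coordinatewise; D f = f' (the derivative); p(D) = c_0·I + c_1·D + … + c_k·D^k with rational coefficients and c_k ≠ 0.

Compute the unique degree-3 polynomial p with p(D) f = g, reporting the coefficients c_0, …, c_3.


p(D) = -4·I + D − 3·D^3, i.e. c_0 = -4, c_1 = 1, c_2 = 0, c_3 = -3

D^0 f = (1/2)x^5 - (1/3)x^3
D^1 f = (5/2)x^4 - x^2
D^2 f = 10x^3 - 2x
D^3 f = 30x^2 - 2
matching coefficients of g against c_0 f + c_1 Df + … from the top degree down determines the c_i
solution: c_0 = -4, c_1 = 1, c_2 = 0, c_3 = -3


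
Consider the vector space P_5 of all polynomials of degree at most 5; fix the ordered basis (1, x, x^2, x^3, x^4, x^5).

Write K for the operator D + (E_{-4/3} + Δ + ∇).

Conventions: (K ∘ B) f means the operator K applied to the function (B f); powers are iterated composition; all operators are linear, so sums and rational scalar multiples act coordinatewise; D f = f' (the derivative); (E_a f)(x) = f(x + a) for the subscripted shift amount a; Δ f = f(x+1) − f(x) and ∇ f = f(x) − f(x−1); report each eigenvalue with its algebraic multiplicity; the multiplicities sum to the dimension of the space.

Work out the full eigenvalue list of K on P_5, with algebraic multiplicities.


λ = 1 (multiplicity 6)

image of 1: 1
image of x: x + 5/3
image of x^2: x^2 + (10/3)x + 16/9
image of x^3: x^3 + 5x^2 + (16/3)x - 10/27
image of x^4: x^4 + (20/3)x^3 + (32/3)x^2 - (40/27)x + 256/81
image of x^5: x^5 + (25/3)x^4 + (160/9)x^3 - (100/27)x^2 + (1280/81)x - 538/243
the matrix is upper triangular; its diagonal is (1, 1, 1, 1, 1, 1)
for a triangular matrix the eigenvalues are the diagonal entries, with algebraic multiplicity their repetition count


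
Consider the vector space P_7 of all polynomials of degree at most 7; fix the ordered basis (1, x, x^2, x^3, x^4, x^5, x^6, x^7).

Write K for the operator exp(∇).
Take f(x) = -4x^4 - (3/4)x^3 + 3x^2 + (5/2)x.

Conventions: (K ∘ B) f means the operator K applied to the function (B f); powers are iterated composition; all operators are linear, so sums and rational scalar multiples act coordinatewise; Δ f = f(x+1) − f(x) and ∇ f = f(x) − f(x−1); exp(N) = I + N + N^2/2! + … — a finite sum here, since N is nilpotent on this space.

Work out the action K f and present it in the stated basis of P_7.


g(x) = -4x^4 - (67/4)x^3 + (3/4)x^2 + (49/2)x - 3/4

order-1 term: -16x^3 + (87/4)x^2 - (31/4)x + 11/4
order-2 term: -24x^2 + (183/4)x - 91/4
order-3 term: -16x + 93/4
order-4 term: -4
the series for exp(∇) f terminates at order 4
exp(∇) f = -4x^4 - (67/4)x^3 + (3/4)x^2 + (49/2)x - 3/4


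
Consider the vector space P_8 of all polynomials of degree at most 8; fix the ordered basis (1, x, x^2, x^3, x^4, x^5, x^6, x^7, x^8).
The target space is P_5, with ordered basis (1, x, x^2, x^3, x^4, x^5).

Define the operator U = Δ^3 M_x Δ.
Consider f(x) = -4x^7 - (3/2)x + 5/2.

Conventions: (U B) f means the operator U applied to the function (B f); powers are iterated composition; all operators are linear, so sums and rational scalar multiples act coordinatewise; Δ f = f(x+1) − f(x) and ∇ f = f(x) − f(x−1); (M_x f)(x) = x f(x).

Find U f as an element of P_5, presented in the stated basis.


Δ f = -28x^6 - 84x^5 - 140x^4 - 140x^3 - 84x^2 - 28x - 11/2
M_x Δ f = -28x^7 - 84x^6 - 140x^5 - 140x^4 - 84x^3 - 28x^2 - (11/2)x
Δ (M_x Δ) f = -196x^6 - 1092x^5 - 2940x^4 - 4620x^3 - 4340x^2 - 2268x - 1019/2
Δ Δ (M_x Δ) f = -1176x^5 - 8400x^4 - 26600x^3 - 45360x^2 - 40936x - 15456
Δ Δ Δ (M_x Δ) f = -5880x^4 - 45360x^3 - 141960x^2 - 210000x - 122472

the image equals g(x) = -5880x^4 - 45360x^3 - 141960x^2 - 210000x - 122472


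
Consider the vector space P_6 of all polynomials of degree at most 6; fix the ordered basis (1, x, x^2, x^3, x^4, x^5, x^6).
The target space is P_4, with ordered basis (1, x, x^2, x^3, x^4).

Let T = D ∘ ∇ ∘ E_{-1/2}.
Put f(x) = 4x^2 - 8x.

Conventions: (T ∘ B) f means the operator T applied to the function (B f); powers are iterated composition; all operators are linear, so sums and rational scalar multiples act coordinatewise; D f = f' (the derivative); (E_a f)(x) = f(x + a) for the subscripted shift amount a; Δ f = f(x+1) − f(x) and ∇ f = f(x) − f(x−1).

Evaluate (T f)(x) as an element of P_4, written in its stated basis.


E_{-1/2} f = 4x^2 - 12x + 5
∇ E_{-1/2} f = 8x - 16
D ∇ E_{-1/2} f = 8

the result is g(x) = 8


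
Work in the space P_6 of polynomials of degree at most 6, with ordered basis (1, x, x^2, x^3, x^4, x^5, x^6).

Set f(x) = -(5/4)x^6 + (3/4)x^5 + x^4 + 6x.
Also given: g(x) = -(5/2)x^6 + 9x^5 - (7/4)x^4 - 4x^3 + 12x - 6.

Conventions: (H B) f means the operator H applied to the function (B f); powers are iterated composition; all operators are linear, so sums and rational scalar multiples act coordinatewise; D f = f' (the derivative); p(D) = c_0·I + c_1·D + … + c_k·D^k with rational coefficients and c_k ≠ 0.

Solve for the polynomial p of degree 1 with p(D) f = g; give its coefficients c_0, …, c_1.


c_0 = 2, c_1 = -1

D^0 f = -(5/4)x^6 + (3/4)x^5 + x^4 + 6x
D^1 f = -(15/2)x^5 + (15/4)x^4 + 4x^3 + 6
matching coefficients of g against c_0 f + c_1 Df + … from the top degree down determines the c_i
solution: c_0 = 2, c_1 = -1


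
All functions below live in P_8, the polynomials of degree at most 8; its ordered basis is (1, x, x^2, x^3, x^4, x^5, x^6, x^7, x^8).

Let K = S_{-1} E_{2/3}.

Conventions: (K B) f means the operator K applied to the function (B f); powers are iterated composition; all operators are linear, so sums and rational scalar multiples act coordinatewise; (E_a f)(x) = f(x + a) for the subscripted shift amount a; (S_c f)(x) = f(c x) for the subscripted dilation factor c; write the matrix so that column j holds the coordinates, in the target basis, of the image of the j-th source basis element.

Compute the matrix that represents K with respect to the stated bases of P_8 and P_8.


image of 1: 1
image of x: -x + 2/3
image of x^2: x^2 - (4/3)x + 4/9
image of x^3: -x^3 + 2x^2 - (4/3)x + 8/27
image of x^4: x^4 - (8/3)x^3 + (8/3)x^2 - (32/27)x + 16/81
image of x^5: -x^5 + (10/3)x^4 - (40/9)x^3 + (80/27)x^2 - (80/81)x + 32/243
image of x^6: x^6 - 4x^5 + (20/3)x^4 - (160/27)x^3 + (80/27)x^2 - (64/81)x + 64/729
image of x^7: -x^7 + (14/3)x^6 - (28/3)x^5 + (280/27)x^4 - (560/81)x^3 + (224/81)x^2 - (448/729)x + 128/2187
image of x^8: x^8 - (16/3)x^7 + (112/9)x^6 - (448/27)x^5 + (1120/81)x^4 - (1792/243)x^3 + (1792/729)x^2 - (1024/2187)x + 256/6561
each image's coordinates form column j of the matrix

the matrix is [[1, 2/3, 4/9, 8/27, 16/81, 32/243, 64/729, 128/2187, 256/6561]; [0, -1, -4/3, -4/3, -32/27, -80/81, -64/81, -448/729, -1024/2187]; [0, 0, 1, 2, 8/3, 80/27, 80/27, 224/81, 1792/729]; [0, 0, 0, -1, -8/3, -40/9, -160/27, -560/81, -1792/243]; [0, 0, 0, 0, 1, 10/3, 20/3, 280/27, 1120/81]; [0, 0, 0, 0, 0, -1, -4, -28/3, -448/27]; [0, 0, 0, 0, 0, 0, 1, 14/3, 112/9]; [0, 0, 0, 0, 0, 0, 0, -1, -16/3]; [0, 0, 0, 0, 0, 0, 0, 0, 1]] (rows listed top to bottom)


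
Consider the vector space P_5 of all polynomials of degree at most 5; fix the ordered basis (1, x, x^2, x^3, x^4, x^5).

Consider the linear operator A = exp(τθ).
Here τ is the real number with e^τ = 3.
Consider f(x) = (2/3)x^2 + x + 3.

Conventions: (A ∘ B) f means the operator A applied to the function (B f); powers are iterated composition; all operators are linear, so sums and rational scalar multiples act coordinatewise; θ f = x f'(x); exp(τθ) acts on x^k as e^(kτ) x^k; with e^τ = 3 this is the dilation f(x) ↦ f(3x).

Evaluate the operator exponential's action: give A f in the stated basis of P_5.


exp(τθ) x^k = e^(kτ) x^k; with e^τ = 3 this sends x^k to 3^k x^k
x ↦ 3 x
x^2 ↦ 9 x^2
applying this coordinatewise to f: exp(τθ) f = 6x^2 + 3x + 3

the result is g(x) = 6x^2 + 3x + 3


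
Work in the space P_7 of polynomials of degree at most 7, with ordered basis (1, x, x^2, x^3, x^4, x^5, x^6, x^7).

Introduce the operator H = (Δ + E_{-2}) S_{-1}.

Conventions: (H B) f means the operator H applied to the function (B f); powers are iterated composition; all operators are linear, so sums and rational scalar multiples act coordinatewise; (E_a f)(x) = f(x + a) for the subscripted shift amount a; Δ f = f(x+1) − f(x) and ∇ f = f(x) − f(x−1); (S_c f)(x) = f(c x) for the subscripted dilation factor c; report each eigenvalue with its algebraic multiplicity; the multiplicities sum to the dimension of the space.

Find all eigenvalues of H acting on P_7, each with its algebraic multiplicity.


λ = -1 (multiplicity 4), λ = 1 (multiplicity 4)

image of 1: 1
image of x: -x + 1
image of x^2: x^2 - 2x + 5
image of x^3: -x^3 + 3x^2 - 15x + 7
image of x^4: x^4 - 4x^3 + 30x^2 - 28x + 17
image of x^5: -x^5 + 5x^4 - 50x^3 + 70x^2 - 85x + 31
image of x^6: x^6 - 6x^5 + 75x^4 - 140x^3 + 255x^2 - 186x + 65
image of x^7: -x^7 + 7x^6 - 105x^5 + 245x^4 - 595x^3 + 651x^2 - 455x + 127
the matrix is upper triangular; its diagonal is (1, -1, 1, -1, 1, -1, 1, -1)
for a triangular matrix the eigenvalues are the diagonal entries, with algebraic multiplicity their repetition count


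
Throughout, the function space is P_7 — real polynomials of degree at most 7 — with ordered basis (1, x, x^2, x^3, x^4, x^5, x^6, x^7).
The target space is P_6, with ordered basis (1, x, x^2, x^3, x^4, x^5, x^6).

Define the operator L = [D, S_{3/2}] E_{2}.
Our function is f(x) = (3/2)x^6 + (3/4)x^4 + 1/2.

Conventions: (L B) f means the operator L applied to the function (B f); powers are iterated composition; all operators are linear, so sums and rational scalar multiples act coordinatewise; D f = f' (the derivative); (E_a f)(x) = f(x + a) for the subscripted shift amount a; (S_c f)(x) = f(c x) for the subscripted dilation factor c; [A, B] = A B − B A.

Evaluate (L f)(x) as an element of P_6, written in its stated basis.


E_{2} f = (3/2)x^6 + 18x^5 + (363/4)x^4 + 246x^3 + 378x^2 + 312x + 217/2
S_{3/2} E_{2} f = (2187/128)x^6 + (2187/16)x^5 + (29403/64)x^4 + (3321/4)x^3 + (1701/2)x^2 + 468x + 217/2
D S_{3/2} E_{2} f = (6561/64)x^5 + (10935/16)x^4 + (29403/16)x^3 + (9963/4)x^2 + 1701x + 468
D E_{2} f = 9x^5 + 90x^4 + 363x^3 + 738x^2 + 756x + 312
S_{3/2} D E_{2} f = (2187/32)x^5 + (3645/8)x^4 + (9801/8)x^3 + (3321/2)x^2 + 1134x + 312
[D, S_{3/2}] E_{2} f = (2187/64)x^5 + (3645/16)x^4 + (9801/16)x^3 + (3321/4)x^2 + 567x + 156

the image equals g(x) = (2187/64)x^5 + (3645/16)x^4 + (9801/16)x^3 + (3321/4)x^2 + 567x + 156


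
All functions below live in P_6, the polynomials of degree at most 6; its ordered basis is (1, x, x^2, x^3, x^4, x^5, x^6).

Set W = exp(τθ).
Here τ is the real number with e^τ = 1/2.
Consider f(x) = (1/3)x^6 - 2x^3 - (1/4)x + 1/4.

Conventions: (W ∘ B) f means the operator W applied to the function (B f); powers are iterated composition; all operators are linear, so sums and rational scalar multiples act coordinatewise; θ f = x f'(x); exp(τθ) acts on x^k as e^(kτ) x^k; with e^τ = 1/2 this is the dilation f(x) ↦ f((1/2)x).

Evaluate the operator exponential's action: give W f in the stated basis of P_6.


exp(τθ) x^k = e^(kτ) x^k; with e^τ = 1/2 this sends x^k to (1/2)^k x^k
x ↦ 1/2 x
x^3 ↦ 1/8 x^3
x^6 ↦ 1/64 x^6
applying this coordinatewise to f: exp(τθ) f = (1/192)x^6 - (1/4)x^3 - (1/8)x + 1/4

g(x) = (1/192)x^6 - (1/4)x^3 - (1/8)x + 1/4


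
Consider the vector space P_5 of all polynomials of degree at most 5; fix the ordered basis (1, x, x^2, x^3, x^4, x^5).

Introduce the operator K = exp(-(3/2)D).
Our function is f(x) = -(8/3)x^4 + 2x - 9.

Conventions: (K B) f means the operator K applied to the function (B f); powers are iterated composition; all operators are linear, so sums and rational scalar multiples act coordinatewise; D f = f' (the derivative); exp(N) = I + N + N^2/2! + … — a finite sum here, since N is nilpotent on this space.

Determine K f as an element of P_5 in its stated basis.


g(x) = -(8/3)x^4 + 16x^3 - 36x^2 + 38x - 51/2

order-1 term: 16x^3 - 3
order-2 term: -36x^2
order-3 term: 36x
order-4 term: -27/2
the series for exp(-(3/2)D) f terminates at order 4
exp(-(3/2)D) f = -(8/3)x^4 + 16x^3 - 36x^2 + 38x - 51/2


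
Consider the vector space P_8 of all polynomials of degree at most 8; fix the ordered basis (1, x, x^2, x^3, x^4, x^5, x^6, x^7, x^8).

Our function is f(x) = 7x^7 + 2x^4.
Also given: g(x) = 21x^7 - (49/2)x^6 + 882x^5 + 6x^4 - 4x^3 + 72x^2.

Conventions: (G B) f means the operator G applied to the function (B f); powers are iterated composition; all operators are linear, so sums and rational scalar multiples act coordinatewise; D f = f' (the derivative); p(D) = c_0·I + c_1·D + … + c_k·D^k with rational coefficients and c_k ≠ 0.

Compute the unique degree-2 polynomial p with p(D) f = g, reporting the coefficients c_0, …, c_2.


p(D) = 3·I − (1/2)·D + 3·D^2, i.e. c_0 = 3, c_1 = -1/2, c_2 = 3

D^0 f = 7x^7 + 2x^4
D^1 f = 49x^6 + 8x^3
D^2 f = 294x^5 + 24x^2
matching coefficients of g against c_0 f + c_1 Df + … from the top degree down determines the c_i
solution: c_0 = 3, c_1 = -1/2, c_2 = 3


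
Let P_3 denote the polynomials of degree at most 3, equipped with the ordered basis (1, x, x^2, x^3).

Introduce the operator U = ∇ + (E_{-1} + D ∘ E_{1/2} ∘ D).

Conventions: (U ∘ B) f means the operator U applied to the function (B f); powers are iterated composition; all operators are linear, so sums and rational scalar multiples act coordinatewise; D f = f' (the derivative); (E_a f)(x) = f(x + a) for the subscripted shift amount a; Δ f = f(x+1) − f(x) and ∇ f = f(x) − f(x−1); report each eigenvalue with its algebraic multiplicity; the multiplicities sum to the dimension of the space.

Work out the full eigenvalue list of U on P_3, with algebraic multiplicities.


λ = 1 (multiplicity 4)

image of 1: 1
image of x: x
image of x^2: x^2 + 2
image of x^3: x^3 + 6x + 3
the matrix is upper triangular; its diagonal is (1, 1, 1, 1)
for a triangular matrix the eigenvalues are the diagonal entries, with algebraic multiplicity their repetition count


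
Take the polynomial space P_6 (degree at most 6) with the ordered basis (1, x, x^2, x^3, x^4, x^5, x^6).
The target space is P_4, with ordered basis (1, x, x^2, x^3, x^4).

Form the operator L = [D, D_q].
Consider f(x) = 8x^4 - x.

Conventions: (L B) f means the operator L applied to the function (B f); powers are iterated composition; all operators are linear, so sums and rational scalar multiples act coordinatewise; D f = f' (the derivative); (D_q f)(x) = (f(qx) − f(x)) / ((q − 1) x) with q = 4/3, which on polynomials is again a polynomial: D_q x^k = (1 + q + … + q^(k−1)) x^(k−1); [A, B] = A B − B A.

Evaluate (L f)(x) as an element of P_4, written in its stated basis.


g(x) = 24x^2

D_q f = (1400/27)x^3 - 1
D D_q f = (1400/9)x^2
D f = 32x^3 - 1
D_q D f = (1184/9)x^2
[D, D_q] f = 24x^2


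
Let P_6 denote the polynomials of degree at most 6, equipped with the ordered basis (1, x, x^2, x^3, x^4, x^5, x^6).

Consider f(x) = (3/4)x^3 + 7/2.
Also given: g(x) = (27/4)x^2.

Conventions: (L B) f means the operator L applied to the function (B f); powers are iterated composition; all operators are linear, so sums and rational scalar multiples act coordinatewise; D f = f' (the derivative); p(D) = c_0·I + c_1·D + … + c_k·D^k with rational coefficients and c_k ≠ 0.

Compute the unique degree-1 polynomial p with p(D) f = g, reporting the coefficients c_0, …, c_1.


D^0 f = (3/4)x^3 + 7/2
D^1 f = (9/4)x^2
matching coefficients of g against c_0 f + c_1 Df + … from the top degree down determines the c_i
solution: c_0 = 0, c_1 = 3

p(D) = 3·D, i.e. c_0 = 0, c_1 = 3


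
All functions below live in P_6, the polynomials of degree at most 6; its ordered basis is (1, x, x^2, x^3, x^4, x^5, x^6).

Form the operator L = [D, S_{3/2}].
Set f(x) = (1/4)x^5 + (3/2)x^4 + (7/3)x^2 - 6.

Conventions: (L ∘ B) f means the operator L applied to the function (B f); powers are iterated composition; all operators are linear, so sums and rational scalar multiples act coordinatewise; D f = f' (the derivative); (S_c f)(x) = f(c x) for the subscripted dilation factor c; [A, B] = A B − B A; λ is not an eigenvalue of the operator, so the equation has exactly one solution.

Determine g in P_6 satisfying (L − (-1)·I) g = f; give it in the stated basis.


write g with unknown coordinates in the stated basis and equate coefficients in (L − (-1)·I) g = f
solving from the highest basis element down gives g = (1/4)x^5 - (213/128)x^4 + (5751/512)x^3 - (437159/12288)x^2 + (437159/8192)x - 535463/16384
check: L g = (405/128)x^4 - (5751/512)x^3 + (155277/4096)x^2 - (437159/8192)x + 437159/16384
so L g − (-1)·g = (1/4)x^5 + (3/2)x^4 + (7/3)x^2 - 6 = f ✓

g(x) = (1/4)x^5 - (213/128)x^4 + (5751/512)x^3 - (437159/12288)x^2 + (437159/8192)x - 535463/16384


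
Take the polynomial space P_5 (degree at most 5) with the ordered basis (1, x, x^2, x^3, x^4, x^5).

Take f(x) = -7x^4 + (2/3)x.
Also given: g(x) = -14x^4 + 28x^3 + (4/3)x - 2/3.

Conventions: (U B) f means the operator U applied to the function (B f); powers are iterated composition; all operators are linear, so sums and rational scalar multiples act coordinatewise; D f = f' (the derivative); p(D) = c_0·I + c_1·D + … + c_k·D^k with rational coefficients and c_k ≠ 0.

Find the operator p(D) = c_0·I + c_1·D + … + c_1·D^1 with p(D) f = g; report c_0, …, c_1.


D^0 f = -7x^4 + (2/3)x
D^1 f = -28x^3 + 2/3
matching coefficients of g against c_0 f + c_1 Df + … from the top degree down determines the c_i
solution: c_0 = 2, c_1 = -1

c_0 = 2, c_1 = -1


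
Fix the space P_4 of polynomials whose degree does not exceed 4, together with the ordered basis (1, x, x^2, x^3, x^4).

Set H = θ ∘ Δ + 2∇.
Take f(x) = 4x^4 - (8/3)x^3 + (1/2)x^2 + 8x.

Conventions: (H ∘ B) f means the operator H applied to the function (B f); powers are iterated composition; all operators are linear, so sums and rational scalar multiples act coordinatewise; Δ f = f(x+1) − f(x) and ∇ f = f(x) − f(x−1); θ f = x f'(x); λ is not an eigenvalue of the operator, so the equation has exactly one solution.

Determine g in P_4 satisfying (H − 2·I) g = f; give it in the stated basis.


write g with unknown coordinates in the stated basis and equate coefficients in (H − 2·I) g = f
solving from the highest basis element down gives g = -2x^4 - (56/3)x^3 - (449/4)x^2 - (1299/4)x - 1375/6
check: H g = -40x^3 - 224x^2 - (1283/2)x - 1375/3
so H g − 2·g = 4x^4 - (8/3)x^3 + (1/2)x^2 + 8x = f ✓

the result is g(x) = -2x^4 - (56/3)x^3 - (449/4)x^2 - (1299/4)x - 1375/6


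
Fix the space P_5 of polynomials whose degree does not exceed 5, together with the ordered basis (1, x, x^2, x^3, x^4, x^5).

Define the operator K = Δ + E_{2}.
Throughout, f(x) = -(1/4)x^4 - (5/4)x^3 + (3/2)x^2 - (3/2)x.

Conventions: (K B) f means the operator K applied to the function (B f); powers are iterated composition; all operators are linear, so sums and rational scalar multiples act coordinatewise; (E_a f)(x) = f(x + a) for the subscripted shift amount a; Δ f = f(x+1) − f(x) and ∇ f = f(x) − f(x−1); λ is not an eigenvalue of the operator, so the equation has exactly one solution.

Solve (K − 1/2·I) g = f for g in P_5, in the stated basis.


write g with unknown coordinates in the stated basis and equate coefficients in (K − 1/2·I) g = f
solving from the highest basis element down gives g = -(1/2)x^4 + (19/2)x^3 - 138x^2 + 1404x - 7198
check: K g = -(1/2)x^4 + (7/2)x^3 - (135/2)x^2 + (1401/2)x - 3599
so K g − 1/2·g = -(1/4)x^4 - (5/4)x^3 + (3/2)x^2 - (3/2)x = f ✓

the image equals g(x) = -(1/2)x^4 + (19/2)x^3 - 138x^2 + 1404x - 7198


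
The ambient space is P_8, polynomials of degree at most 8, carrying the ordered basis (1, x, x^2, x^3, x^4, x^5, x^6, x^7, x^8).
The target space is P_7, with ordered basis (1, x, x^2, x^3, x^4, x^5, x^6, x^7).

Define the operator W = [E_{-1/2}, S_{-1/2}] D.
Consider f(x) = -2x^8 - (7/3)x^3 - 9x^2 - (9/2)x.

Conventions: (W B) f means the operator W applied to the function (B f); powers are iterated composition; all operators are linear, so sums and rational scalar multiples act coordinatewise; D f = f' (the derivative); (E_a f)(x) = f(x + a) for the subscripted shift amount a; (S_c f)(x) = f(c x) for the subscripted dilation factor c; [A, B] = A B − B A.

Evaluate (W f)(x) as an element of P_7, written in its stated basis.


the image equals g(x) = -(21/16)x^6 - (63/32)x^5 - (315/64)x^4 - (525/128)x^3 - (693/256)x^2 + (2247/512)x - 12609/1024

D f = -16x^7 - 7x^2 - 18x - 9/2
S_{-1/2} D f = (1/8)x^7 - (7/4)x^2 + 9x - 9/2
E_{-1/2} S_{-1/2} D f = (1/8)x^7 - (7/16)x^6 + (21/32)x^5 - (35/64)x^4 + (35/128)x^3 - (469/256)x^2 + (5511/512)x - 9665/1024
E_{-1/2} D f = -16x^7 + 56x^6 - 84x^5 + 70x^4 - 35x^3 + (7/2)x^2 - (51/4)x + 23/8
S_{-1/2} E_{-1/2} D f = (1/8)x^7 + (7/8)x^6 + (21/8)x^5 + (35/8)x^4 + (35/8)x^3 + (7/8)x^2 + (51/8)x + 23/8
[E_{-1/2}, S_{-1/2}] D f = -(21/16)x^6 - (63/32)x^5 - (315/64)x^4 - (525/128)x^3 - (693/256)x^2 + (2247/512)x - 12609/1024


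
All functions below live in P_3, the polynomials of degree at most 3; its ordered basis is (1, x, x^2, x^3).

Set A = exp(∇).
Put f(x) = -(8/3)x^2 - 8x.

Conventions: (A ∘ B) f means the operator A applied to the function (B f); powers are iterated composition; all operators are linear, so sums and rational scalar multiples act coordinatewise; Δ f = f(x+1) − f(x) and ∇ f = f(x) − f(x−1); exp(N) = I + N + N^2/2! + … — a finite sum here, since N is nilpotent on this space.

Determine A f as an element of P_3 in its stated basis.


order-1 term: -(16/3)x - 16/3
order-2 term: -8/3
the series for exp(∇) f terminates at order 2
exp(∇) f = -(8/3)x^2 - (40/3)x - 8

the image equals g(x) = -(8/3)x^2 - (40/3)x - 8


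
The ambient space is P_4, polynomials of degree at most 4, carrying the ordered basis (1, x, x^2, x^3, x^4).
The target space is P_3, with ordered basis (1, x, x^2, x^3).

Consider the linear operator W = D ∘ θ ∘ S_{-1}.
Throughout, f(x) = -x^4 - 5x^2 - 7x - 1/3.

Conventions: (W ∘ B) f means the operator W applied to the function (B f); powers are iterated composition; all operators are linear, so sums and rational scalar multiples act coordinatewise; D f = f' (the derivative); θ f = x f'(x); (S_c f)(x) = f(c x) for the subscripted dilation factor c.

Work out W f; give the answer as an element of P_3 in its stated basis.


the image equals g(x) = -16x^3 - 20x + 7

S_{-1} f = -x^4 - 5x^2 + 7x - 1/3
θ S_{-1} f = -4x^4 - 10x^2 + 7x
D θ S_{-1} f = -16x^3 - 20x + 7


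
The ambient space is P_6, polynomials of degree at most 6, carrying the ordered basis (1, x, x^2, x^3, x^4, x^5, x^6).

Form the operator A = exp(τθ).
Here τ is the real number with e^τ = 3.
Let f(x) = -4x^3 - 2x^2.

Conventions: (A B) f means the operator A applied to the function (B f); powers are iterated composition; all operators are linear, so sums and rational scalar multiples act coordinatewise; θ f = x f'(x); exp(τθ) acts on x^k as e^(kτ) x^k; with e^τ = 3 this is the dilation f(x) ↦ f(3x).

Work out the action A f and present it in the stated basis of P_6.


g(x) = -108x^3 - 18x^2

exp(τθ) x^k = e^(kτ) x^k; with e^τ = 3 this sends x^k to 3^k x^k
x^2 ↦ 9 x^2
x^3 ↦ 27 x^3
applying this coordinatewise to f: exp(τθ) f = -108x^3 - 18x^2


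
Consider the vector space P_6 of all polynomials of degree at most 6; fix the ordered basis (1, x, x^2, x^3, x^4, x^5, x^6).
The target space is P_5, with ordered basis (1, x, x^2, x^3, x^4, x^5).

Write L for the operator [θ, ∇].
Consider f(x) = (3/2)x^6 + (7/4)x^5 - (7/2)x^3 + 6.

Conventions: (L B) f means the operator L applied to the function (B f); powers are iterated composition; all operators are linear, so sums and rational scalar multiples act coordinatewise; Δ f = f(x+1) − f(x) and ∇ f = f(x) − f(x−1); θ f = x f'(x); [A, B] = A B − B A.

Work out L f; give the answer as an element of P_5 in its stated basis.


∇ f = 9x^5 - (55/4)x^4 + (25/2)x^3 - (31/2)x^2 + (43/4)x - 13/4
θ ∇ f = 45x^5 - 55x^4 + (75/2)x^3 - 31x^2 + (43/4)x
θ f = 9x^6 + (35/4)x^5 - (21/2)x^3
∇ θ f = 54x^5 - (365/4)x^4 + (185/2)x^3 - 79x^2 + (167/4)x - 43/4
[θ, ∇] f = -9x^5 + (145/4)x^4 - 55x^3 + 48x^2 - 31x + 43/4

the result is g(x) = -9x^5 + (145/4)x^4 - 55x^3 + 48x^2 - 31x + 43/4


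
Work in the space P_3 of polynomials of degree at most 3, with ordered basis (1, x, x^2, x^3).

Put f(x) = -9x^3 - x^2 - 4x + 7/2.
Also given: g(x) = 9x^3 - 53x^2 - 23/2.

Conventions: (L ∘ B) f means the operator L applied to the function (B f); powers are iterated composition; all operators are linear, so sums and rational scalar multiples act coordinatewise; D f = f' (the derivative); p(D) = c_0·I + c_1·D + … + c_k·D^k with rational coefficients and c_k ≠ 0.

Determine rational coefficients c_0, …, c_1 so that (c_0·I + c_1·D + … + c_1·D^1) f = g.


c_0 = -1, c_1 = 2

D^0 f = -9x^3 - x^2 - 4x + 7/2
D^1 f = -27x^2 - 2x - 4
matching coefficients of g against c_0 f + c_1 Df + … from the top degree down determines the c_i
solution: c_0 = -1, c_1 = 2


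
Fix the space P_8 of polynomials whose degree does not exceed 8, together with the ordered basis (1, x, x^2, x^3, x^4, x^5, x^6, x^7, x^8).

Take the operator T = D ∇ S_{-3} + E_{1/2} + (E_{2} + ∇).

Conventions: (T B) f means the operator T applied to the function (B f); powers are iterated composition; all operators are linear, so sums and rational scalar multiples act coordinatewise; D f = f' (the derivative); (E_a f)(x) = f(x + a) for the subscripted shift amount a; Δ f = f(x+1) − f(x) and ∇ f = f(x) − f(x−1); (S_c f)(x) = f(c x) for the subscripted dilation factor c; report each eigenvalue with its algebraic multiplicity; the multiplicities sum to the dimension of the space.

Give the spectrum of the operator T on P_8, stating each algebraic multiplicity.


image of 1: 2
image of x: 2x + 7/2
image of x^2: 2x^2 + 7x + 85/4
image of x^3: 2x^3 + (21/2)x^2 - (609/4)x + 721/8
image of x^4: 2x^4 + 14x^3 + (1983/2)x^2 - (1871/2)x + 5425/16
image of x^5: 2x^5 + (35/2)x^4 - (9655/2)x^3 + (29525/4)x^2 - (76555/16)x + 39937/32
image of x^6: 2x^6 + 21x^5 + (87675/4)x^4 - (87115/2)x^3 + (703455/16)x^2 - (346749/16)x + 283969/64
image of x^7: 2x^7 + (49/2)x^6 - (367143/4)x^5 + (1839635/8)x^4 - (4890445/16)x^3 + (7370517/32)x^2 - (5850425/64)x + 1976065/128
image of x^8: 2x^8 + 28x^7 + 367507x^6 - 1101737x^5 + (14705075/8)x^4 - (7340921/4)x^3 + (17664199/16)x^2 - (5862143/16)x + 13502209/256
the matrix is upper triangular; its diagonal is (2, 2, 2, 2, 2, 2, 2, 2, 2)
for a triangular matrix the eigenvalues are the diagonal entries, with algebraic multiplicity their repetition count

λ = 2 (multiplicity 9)


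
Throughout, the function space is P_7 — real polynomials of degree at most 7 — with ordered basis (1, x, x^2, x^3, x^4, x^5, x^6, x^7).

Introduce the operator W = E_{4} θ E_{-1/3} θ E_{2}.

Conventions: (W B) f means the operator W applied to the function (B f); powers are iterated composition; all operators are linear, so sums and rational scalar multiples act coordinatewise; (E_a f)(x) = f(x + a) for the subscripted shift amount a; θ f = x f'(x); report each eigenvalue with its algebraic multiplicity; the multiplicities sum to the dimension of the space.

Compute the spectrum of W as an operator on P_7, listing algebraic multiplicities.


image of 1: 0
image of x: x + 4
image of x^2: 4x^2 + (104/3)x + 224/3
image of x^3: 9x^3 + 126x^2 + 581x + 884
image of x^4: 16x^4 + 312x^3 + (6784/3)x^2 + (194888/27)x + 231200/27
image of x^5: 25x^5 + (1880/3)x^4 + (18730/3)x^3 + (834020/27)x^2 + (6145585/81)x + 5993860/81
image of x^6: 36x^6 + 1104x^5 + 14040x^4 + (284240/3)x^3 + (3219460/9)x^2 + (6445856/9)x + 5345344/9
image of x^7: 49x^7 + 1778x^6 + (82649/3)x^5 + (6378400/27)x^4 + (3631285/3)x^3 + (300095866/81)x^2 + (4571354893/729)x + 3299747668/729
the matrix is upper triangular; its diagonal is (0, 1, 4, 9, 16, 25, 36, 49)
for a triangular matrix the eigenvalues are the diagonal entries, with algebraic multiplicity their repetition count

λ = 0 (multiplicity 1), λ = 1 (multiplicity 1), λ = 4 (multiplicity 1), λ = 9 (multiplicity 1), λ = 16 (multiplicity 1), λ = 25 (multiplicity 1), λ = 36 (multiplicity 1), λ = 49 (multiplicity 1)


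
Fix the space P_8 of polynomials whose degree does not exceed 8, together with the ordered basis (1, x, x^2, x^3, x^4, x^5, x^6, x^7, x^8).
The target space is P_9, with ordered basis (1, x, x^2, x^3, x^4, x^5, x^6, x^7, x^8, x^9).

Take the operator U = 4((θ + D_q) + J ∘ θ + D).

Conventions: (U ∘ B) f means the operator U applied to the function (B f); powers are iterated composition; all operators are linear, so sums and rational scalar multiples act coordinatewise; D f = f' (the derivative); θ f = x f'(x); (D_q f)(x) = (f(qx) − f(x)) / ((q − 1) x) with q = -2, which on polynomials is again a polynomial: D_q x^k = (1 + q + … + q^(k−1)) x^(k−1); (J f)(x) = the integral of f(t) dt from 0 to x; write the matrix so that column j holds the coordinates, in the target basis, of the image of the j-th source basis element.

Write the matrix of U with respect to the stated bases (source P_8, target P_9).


the matrix is [[0, 8, 0, 0, 0, 0, 0, 0, 0]; [0, 4, 4, 0, 0, 0, 0, 0, 0]; [0, 2, 8, 24, 0, 0, 0, 0, 0]; [0, 0, 8/3, 12, -4, 0, 0, 0, 0]; [0, 0, 0, 3, 16, 64, 0, 0, 0]; [0, 0, 0, 0, 16/5, 20, -60, 0, 0]; [0, 0, 0, 0, 0, 10/3, 24, 200, 0]; [0, 0, 0, 0, 0, 0, 24/7, 28, -308]; [0, 0, 0, 0, 0, 0, 0, 7/2, 32]; [0, 0, 0, 0, 0, 0, 0, 0, 32/9]] (rows listed top to bottom)

image of 1: 0
image of x: 2x^2 + 4x + 8
image of x^2: (8/3)x^3 + 8x^2 + 4x
image of x^3: 3x^4 + 12x^3 + 24x^2
image of x^4: (16/5)x^5 + 16x^4 - 4x^3
image of x^5: (10/3)x^6 + 20x^5 + 64x^4
image of x^6: (24/7)x^7 + 24x^6 - 60x^5
image of x^7: (7/2)x^8 + 28x^7 + 200x^6
image of x^8: (32/9)x^9 + 32x^8 - 308x^7
each image's coordinates form column j of the matrix


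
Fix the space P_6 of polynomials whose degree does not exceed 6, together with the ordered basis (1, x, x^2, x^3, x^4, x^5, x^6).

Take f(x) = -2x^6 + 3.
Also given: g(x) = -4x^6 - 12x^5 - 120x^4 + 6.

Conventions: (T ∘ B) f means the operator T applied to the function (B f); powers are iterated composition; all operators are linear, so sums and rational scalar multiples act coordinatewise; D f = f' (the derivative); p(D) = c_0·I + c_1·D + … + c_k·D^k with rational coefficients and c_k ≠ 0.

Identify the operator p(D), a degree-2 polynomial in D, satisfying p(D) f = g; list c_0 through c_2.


p(D) = 2·I + D + 2·D^2, i.e. c_0 = 2, c_1 = 1, c_2 = 2

D^0 f = -2x^6 + 3
D^1 f = -12x^5
D^2 f = -60x^4
matching coefficients of g against c_0 f + c_1 Df + … from the top degree down determines the c_i
solution: c_0 = 2, c_1 = 1, c_2 = 2


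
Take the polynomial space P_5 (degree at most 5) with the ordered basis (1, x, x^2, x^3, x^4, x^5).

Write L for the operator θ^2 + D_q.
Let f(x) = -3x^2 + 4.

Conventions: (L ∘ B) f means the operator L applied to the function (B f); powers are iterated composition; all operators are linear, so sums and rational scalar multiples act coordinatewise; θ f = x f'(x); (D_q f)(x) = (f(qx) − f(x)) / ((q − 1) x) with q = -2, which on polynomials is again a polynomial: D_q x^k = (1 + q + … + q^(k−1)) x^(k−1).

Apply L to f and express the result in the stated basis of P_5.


θ f = -6x^2
θ θ f = -12x^2
D_q f = 3x
(θ^2 + D_q) f = -12x^2 + 3x

the result is g(x) = -12x^2 + 3x


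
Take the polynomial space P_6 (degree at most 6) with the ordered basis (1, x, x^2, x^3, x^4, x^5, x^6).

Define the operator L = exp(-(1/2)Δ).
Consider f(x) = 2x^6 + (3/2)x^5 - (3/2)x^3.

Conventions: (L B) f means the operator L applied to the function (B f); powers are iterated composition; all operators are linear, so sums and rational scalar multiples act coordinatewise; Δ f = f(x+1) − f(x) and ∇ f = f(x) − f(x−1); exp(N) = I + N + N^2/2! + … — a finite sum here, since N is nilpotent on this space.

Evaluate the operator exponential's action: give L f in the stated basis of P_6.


order-1 term: -6x^5 - (75/4)x^4 - (55/2)x^3 - (81/4)x^2 - (15/2)x - 1
order-2 term: (15/2)x^4 + (135/4)x^3 + (255/4)x^2 + 57x + 20
order-3 term: -5x^3 - (195/8)x^2 - (345/8)x - 27
order-4 term: (15/8)x^2 + (255/32)x + 145/16
order-5 term: -(3/8)x - 63/64
order-6 term: 1/32
the series for exp(-(1/2)Δ) f terminates at order 6
exp(-(1/2)Δ) f = 2x^6 - (9/2)x^5 - (45/4)x^4 - (1/4)x^3 + 21x^2 + (447/32)x + 7/64

g(x) = 2x^6 - (9/2)x^5 - (45/4)x^4 - (1/4)x^3 + 21x^2 + (447/32)x + 7/64


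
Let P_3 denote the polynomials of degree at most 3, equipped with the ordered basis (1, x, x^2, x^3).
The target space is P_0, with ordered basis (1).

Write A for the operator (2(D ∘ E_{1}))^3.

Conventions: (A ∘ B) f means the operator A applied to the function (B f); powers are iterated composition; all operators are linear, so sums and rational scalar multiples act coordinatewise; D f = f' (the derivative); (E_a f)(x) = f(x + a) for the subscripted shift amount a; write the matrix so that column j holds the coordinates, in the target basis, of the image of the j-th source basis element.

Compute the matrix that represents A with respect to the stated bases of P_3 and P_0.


the matrix is [[0, 0, 0, 48]] (rows listed top to bottom)

image of 1: 0
image of x: 0
image of x^2: 0
image of x^3: 48
each image's coordinates form column j of the matrix


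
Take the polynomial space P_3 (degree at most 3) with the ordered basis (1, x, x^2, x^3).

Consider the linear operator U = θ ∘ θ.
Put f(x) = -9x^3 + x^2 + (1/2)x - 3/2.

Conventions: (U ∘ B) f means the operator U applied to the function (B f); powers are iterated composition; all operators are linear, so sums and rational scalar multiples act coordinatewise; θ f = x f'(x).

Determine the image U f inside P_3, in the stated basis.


θ f = -27x^3 + 2x^2 + (1/2)x
θ θ f = -81x^3 + 4x^2 + (1/2)x

the result is g(x) = -81x^3 + 4x^2 + (1/2)x


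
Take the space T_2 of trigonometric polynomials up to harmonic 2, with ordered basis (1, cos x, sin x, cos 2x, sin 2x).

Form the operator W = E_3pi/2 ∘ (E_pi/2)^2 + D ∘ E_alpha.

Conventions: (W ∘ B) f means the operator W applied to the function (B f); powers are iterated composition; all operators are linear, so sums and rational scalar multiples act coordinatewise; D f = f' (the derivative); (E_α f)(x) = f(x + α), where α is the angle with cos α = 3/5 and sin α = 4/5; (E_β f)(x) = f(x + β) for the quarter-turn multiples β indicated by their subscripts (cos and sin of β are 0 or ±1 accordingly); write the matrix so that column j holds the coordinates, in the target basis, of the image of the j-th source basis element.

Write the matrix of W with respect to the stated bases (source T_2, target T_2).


image of 1: 1
image of cos x: -(4/5)cos x - (8/5)sin x
image of sin x: (8/5)cos x - (4/5)sin x
image of cos 2x: -(73/25)cos 2x + (14/25)sin 2x
image of sin 2x: -(14/25)cos 2x - (73/25)sin 2x
each image's coordinates form column j of the matrix

the matrix is [[1, 0, 0, 0, 0]; [0, -4/5, 8/5, 0, 0]; [0, -8/5, -4/5, 0, 0]; [0, 0, 0, -73/25, -14/25]; [0, 0, 0, 14/25, -73/25]] (rows listed top to bottom)


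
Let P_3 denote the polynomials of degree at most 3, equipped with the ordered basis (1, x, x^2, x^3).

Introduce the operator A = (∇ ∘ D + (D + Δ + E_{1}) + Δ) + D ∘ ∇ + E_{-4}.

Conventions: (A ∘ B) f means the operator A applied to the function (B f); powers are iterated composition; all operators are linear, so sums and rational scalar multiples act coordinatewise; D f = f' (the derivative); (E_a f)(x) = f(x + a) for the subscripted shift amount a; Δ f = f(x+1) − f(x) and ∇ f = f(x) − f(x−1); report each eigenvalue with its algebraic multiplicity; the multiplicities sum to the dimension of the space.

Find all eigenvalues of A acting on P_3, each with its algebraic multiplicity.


λ = 2 (multiplicity 4)

image of 1: 2
image of x: 2x
image of x^2: 2x^2 + 23
image of x^3: 2x^3 + 69x - 67
the matrix is upper triangular; its diagonal is (2, 2, 2, 2)
for a triangular matrix the eigenvalues are the diagonal entries, with algebraic multiplicity their repetition count


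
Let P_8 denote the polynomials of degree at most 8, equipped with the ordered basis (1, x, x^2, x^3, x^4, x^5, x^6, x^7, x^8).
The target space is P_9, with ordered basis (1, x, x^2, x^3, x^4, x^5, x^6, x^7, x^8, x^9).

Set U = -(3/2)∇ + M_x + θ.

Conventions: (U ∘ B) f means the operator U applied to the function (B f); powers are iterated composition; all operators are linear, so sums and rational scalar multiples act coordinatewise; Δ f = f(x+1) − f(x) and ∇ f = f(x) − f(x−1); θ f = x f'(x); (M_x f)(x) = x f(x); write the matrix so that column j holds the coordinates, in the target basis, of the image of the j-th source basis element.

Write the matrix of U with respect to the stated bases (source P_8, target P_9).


image of 1: x
image of x: x^2 + x - 3/2
image of x^2: x^3 + 2x^2 - 3x + 3/2
image of x^3: x^4 + 3x^3 - (9/2)x^2 + (9/2)x - 3/2
image of x^4: x^5 + 4x^4 - 6x^3 + 9x^2 - 6x + 3/2
image of x^5: x^6 + 5x^5 - (15/2)x^4 + 15x^3 - 15x^2 + (15/2)x - 3/2
image of x^6: x^7 + 6x^6 - 9x^5 + (45/2)x^4 - 30x^3 + (45/2)x^2 - 9x + 3/2
image of x^7: x^8 + 7x^7 - (21/2)x^6 + (63/2)x^5 - (105/2)x^4 + (105/2)x^3 - (63/2)x^2 + (21/2)x - 3/2
image of x^8: x^9 + 8x^8 - 12x^7 + 42x^6 - 84x^5 + 105x^4 - 84x^3 + 42x^2 - 12x + 3/2
each image's coordinates form column j of the matrix

the matrix is [[0, -3/2, 3/2, -3/2, 3/2, -3/2, 3/2, -3/2, 3/2]; [1, 1, -3, 9/2, -6, 15/2, -9, 21/2, -12]; [0, 1, 2, -9/2, 9, -15, 45/2, -63/2, 42]; [0, 0, 1, 3, -6, 15, -30, 105/2, -84]; [0, 0, 0, 1, 4, -15/2, 45/2, -105/2, 105]; [0, 0, 0, 0, 1, 5, -9, 63/2, -84]; [0, 0, 0, 0, 0, 1, 6, -21/2, 42]; [0, 0, 0, 0, 0, 0, 1, 7, -12]; [0, 0, 0, 0, 0, 0, 0, 1, 8]; [0, 0, 0, 0, 0, 0, 0, 0, 1]] (rows listed top to bottom)


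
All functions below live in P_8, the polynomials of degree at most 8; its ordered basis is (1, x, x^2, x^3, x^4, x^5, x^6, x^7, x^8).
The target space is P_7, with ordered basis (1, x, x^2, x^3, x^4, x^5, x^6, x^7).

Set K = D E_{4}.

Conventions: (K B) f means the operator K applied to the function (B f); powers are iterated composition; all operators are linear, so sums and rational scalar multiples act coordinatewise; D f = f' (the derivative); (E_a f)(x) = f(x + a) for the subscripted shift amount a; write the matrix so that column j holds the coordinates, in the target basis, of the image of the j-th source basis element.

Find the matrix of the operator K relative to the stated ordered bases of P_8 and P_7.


image of 1: 0
image of x: 1
image of x^2: 2x + 8
image of x^3: 3x^2 + 24x + 48
image of x^4: 4x^3 + 48x^2 + 192x + 256
image of x^5: 5x^4 + 80x^3 + 480x^2 + 1280x + 1280
image of x^6: 6x^5 + 120x^4 + 960x^3 + 3840x^2 + 7680x + 6144
image of x^7: 7x^6 + 168x^5 + 1680x^4 + 8960x^3 + 26880x^2 + 43008x + 28672
image of x^8: 8x^7 + 224x^6 + 2688x^5 + 17920x^4 + 71680x^3 + 172032x^2 + 229376x + 131072
each image's coordinates form column j of the matrix

the matrix is [[0, 1, 8, 48, 256, 1280, 6144, 28672, 131072]; [0, 0, 2, 24, 192, 1280, 7680, 43008, 229376]; [0, 0, 0, 3, 48, 480, 3840, 26880, 172032]; [0, 0, 0, 0, 4, 80, 960, 8960, 71680]; [0, 0, 0, 0, 0, 5, 120, 1680, 17920]; [0, 0, 0, 0, 0, 0, 6, 168, 2688]; [0, 0, 0, 0, 0, 0, 0, 7, 224]; [0, 0, 0, 0, 0, 0, 0, 0, 8]] (rows listed top to bottom)


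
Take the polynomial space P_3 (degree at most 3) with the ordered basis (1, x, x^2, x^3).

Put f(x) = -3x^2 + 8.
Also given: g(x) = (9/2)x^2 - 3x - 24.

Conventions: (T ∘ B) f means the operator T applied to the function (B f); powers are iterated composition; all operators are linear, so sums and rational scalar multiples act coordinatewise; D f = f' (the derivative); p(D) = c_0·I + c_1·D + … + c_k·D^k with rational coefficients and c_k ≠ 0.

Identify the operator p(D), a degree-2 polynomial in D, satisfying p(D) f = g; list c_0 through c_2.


D^0 f = -3x^2 + 8
D^1 f = -6x
D^2 f = -6
matching coefficients of g against c_0 f + c_1 Df + … from the top degree down determines the c_i
solution: c_0 = -3/2, c_1 = 1/2, c_2 = 2

c_0 = -3/2, c_1 = 1/2, c_2 = 2
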